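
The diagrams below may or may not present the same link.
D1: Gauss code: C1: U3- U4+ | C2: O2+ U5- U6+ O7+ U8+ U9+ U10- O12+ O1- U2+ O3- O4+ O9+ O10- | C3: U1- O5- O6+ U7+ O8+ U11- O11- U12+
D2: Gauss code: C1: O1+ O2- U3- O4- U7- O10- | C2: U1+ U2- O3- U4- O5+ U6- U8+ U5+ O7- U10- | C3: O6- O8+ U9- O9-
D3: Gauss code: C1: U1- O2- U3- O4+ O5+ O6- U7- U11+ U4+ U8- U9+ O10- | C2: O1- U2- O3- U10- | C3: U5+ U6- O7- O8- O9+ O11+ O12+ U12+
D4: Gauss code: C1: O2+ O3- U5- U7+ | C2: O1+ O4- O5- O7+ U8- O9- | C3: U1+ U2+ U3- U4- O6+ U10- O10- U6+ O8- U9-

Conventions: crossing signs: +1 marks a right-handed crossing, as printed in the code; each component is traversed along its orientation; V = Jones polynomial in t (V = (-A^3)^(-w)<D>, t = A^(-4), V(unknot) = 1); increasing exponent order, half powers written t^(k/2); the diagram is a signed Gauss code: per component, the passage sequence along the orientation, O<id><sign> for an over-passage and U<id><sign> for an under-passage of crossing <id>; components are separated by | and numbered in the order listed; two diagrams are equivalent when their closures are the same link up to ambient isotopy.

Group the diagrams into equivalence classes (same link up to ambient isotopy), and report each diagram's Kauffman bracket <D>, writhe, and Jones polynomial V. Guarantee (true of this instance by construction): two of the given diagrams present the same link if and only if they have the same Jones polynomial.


classes: {D1} | {D2, D3} | {D4}
V(D1) = 1 + t + t^2 + t^3  [12 crossings, <D> = A^-6 + A^-2 + A^2 + A^6, w = +2]
D2 (bracket A^-8 + A^-4 + 1 + A^12; 10 crossings at w = -4): V = t^-6 + t^-3 + t^-2 + t^-1
V(D3) = t^-6 + t^-3 + t^-2 + t^-1  (w -2, c 12, <D> = A^-2 + A^2 + A^6 + A^18)
D4 (bracket A^-6 + A^-2 + A^2 + A^6; 10 crossings at w = -2): V = t^-3 + t^-2 + t^-1 + 1
insight: V(t) takes 3 values over 4 diagrams, fixing the grouping


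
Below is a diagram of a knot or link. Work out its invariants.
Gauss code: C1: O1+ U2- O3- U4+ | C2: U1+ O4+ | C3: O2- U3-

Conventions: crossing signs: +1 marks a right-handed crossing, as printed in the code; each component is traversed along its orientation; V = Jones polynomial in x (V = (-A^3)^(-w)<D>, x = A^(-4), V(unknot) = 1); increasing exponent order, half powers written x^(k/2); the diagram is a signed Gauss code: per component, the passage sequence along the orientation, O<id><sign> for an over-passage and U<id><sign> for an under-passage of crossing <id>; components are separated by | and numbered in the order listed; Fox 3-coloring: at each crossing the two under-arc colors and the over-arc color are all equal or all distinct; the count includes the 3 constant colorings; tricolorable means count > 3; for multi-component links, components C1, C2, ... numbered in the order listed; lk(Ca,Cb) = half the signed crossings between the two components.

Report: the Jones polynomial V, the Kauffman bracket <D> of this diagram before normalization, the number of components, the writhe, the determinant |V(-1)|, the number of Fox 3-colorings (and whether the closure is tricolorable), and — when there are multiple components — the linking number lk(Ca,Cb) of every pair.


V = x^-2 + 2 + x^2
<D> = A^-8 + 2 + A^8 (w = 0)
3 components over 4 crossings, w = 0
lk(C1,C2): +1
lk(C1,C3) = -1
linking number lk(C2,C3) = 0
3 Fox colorings among 3^4, |V(-1)| = 4: not tricolorable
why: w = 0 (over 4 crossings) is diagram-only; (-A^3)^(0) removes it from V


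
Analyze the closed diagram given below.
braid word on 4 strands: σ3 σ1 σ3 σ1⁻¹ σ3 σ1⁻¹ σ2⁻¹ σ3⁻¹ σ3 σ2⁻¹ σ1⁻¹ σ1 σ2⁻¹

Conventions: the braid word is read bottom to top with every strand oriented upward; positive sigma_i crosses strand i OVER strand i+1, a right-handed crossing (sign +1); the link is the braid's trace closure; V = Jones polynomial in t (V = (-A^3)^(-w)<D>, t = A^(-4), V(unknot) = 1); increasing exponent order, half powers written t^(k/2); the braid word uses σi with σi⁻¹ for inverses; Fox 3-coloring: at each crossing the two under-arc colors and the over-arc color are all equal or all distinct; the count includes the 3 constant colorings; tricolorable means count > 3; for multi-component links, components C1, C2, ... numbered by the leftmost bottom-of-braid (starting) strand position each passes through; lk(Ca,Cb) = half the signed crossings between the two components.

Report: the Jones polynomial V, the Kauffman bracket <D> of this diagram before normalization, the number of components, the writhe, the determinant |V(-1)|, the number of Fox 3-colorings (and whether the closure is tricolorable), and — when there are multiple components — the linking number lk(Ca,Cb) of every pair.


Jones polynomial: V(t) = -t^-3 + t^-2 - t^-1 + 3 - t + t^2 - t^3
<D> = A^-15 - A^-11 + A^-7 - 3A^-3 + A - A^5 + A^9; writhe -1
components 1, writhe -1 (13 crossings)
3-colorings: 27 of 3^13, det 9 — tricolorable
note: free reduction leaves σ3 σ1 σ3 σ1⁻¹ σ3 σ1⁻¹ σ2⁻¹ σ2⁻¹ σ2⁻¹ of the original 13 letters


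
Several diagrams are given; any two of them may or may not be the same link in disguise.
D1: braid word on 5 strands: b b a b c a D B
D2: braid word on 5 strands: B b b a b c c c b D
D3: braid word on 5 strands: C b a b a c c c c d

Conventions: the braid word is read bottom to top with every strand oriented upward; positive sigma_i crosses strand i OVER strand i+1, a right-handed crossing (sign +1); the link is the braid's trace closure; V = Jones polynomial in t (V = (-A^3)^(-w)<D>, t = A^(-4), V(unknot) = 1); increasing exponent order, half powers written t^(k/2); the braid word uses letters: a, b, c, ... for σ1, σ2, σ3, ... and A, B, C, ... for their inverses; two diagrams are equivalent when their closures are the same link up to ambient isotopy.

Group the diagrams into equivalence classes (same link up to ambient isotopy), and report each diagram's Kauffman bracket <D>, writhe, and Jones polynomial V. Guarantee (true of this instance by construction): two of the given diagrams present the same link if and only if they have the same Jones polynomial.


grouping into links: {D1} | {D2, D3}
V(D1) = t + t^3 - t^4  (w +4, c 8, <D> = -A^-4 + 1 + A^8)
V(D2) = t^2 + 2t^4 - 2t^5 + t^6 - 2t^7 + t^8  (w +6, c 10, <D> = A^-14 - 2A^-10 + A^-6 - 2A^-2 + 2A^2 + A^10)
V(D3) = t^2 + 2t^4 - 2t^5 + t^6 - 2t^7 + t^8  (w +8, c 10, <D> = A^-8 - 2A^-4 + 1 - 2A^4 + 2A^8 + A^16)
key observation: 2 classes among 3 diagrams; unequal V(t) rules out equality


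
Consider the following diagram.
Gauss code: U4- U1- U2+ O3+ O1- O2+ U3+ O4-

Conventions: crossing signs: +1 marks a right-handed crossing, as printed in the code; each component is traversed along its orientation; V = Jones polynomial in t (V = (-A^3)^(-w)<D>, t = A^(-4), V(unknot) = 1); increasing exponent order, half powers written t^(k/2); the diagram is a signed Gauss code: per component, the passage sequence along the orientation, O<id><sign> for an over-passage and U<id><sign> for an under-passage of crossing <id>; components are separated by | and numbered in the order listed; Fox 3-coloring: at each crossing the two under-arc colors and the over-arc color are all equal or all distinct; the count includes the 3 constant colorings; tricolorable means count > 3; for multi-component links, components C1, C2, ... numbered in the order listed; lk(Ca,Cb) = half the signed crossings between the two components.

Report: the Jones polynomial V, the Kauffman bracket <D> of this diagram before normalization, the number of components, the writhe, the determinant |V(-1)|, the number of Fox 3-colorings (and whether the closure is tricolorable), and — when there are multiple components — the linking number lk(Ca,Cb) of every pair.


V(t) = 1
bracket: 1, w = 0
1 component, writhe 0, over 4 crossings
det 1, colorings 3 of 3^4 — not tricolorable
observation: |V(-1)| = 1: so not tricolorable, since 3 does not divide 1


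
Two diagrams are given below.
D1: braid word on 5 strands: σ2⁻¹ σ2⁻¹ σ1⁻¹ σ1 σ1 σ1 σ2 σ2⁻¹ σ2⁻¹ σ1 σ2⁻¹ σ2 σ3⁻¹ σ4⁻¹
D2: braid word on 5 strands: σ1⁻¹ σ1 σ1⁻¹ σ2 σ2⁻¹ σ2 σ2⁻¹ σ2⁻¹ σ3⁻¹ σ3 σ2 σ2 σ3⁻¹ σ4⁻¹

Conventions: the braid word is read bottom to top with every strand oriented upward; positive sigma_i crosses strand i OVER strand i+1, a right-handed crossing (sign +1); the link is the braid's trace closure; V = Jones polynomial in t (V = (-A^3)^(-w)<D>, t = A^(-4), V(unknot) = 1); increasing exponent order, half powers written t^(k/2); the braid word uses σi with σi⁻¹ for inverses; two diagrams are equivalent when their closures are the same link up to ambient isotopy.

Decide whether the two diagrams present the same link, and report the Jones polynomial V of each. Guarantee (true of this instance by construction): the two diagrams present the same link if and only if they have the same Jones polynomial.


equivalent: no
V(D1) = -t^-3 + 2t^-2 - 2t^-1 + 3 - 2t + 2t^2 - t^3  (w -2, c 14, <D> = -A^-18 + 2A^-14 - 2A^-10 + 3A^-6 - 2A^-2 + 2A^2 - A^6)
D2 (bracket A^-6; 14 crossings at w = -2): V = 1
why: 2 classes among 2 diagrams; unequal V(t) rules out equality


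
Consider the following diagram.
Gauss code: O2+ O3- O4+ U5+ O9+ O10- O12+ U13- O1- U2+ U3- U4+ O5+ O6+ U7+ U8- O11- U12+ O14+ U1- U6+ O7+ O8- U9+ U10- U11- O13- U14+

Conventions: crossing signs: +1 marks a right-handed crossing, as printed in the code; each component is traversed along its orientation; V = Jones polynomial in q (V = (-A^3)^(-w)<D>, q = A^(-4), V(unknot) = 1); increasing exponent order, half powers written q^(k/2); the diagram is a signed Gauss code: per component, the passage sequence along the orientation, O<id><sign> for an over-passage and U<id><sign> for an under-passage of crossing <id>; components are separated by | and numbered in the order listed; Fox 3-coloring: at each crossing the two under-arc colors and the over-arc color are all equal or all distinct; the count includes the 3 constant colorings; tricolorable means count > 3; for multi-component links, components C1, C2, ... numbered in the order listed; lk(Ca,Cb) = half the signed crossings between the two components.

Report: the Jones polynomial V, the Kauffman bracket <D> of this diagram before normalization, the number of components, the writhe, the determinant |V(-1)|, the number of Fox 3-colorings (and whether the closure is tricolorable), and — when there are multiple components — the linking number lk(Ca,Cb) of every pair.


V(q) = q^-1 - 1 + 2q - 2q^2 + 2q^3 - 2q^4 + q^5
bracket: A^-14 - 2A^-10 + 2A^-6 - 2A^-2 + 2A^2 - A^6 + A^10, w = +2
1 component, writhe +2, over 14 crossings
det 11, colorings 3 of 3^14 — not tricolorable
observation: w = +2 (over 14 crossings) is diagram-only; (-A^3)^(-2) removes it from V


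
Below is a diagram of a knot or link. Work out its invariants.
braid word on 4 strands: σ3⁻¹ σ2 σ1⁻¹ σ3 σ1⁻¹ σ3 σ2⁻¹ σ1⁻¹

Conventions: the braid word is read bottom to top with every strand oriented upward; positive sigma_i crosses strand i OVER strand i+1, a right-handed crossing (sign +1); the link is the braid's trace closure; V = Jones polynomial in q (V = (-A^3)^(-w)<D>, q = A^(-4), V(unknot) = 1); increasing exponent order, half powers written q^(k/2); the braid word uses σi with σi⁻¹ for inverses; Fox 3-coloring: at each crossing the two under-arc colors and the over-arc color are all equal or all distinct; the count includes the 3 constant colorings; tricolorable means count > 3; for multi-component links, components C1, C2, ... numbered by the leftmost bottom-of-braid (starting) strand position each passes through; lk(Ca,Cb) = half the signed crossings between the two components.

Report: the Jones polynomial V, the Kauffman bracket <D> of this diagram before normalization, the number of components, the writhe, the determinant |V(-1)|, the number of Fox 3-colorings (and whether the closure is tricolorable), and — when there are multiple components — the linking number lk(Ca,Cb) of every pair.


Jones polynomial: V(q) = q^(-7/2) - 2q^(-5/2) + q^(-3/2) - 2q^(-1/2) + q^(1/2) - q^(3/2)
<D> = -A^-12 + A^-8 - 2A^-4 + 1 - 2A^4 + A^8; writhe -2
components 2, writhe -2 (8 crossings)
linking number lk(C1,C2) = 0
3-colorings: 3 of 3^8, det 8 — not tricolorable
note: summing lk over 1 pair gives 0


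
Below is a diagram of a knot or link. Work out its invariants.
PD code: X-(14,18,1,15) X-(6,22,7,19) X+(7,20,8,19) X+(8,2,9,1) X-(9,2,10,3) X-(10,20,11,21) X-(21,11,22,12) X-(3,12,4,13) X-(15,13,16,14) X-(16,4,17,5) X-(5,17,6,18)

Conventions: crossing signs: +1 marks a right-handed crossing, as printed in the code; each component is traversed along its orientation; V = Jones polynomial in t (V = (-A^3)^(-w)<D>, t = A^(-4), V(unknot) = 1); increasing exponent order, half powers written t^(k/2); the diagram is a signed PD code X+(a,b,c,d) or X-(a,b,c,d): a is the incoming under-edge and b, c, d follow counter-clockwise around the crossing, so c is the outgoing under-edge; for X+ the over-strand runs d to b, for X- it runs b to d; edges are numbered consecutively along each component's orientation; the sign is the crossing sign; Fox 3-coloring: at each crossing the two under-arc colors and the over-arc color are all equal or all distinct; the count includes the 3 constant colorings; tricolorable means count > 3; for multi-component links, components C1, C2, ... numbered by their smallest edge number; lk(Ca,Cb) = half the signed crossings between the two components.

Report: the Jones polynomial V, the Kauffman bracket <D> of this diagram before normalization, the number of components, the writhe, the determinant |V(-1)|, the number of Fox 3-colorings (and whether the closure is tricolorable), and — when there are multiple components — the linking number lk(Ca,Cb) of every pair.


V = t^-8 - t^-7 + 2t^-6 - t^-5 + 2t^-4 + t^-2
<D> = -A^-13 - 2A^-5 + A^-1 - 2A^3 + A^7 - A^11 (w = -7)
3 components over 11 crossings, w = -7
lk(C1,C2): -2
lk(C1,C3) = -1
linking number lk(C2,C3) = 0
3 Fox colorings among 3^11, |V(-1)| = 8: not tricolorable
why: the 3 component pairs carry total linking -3


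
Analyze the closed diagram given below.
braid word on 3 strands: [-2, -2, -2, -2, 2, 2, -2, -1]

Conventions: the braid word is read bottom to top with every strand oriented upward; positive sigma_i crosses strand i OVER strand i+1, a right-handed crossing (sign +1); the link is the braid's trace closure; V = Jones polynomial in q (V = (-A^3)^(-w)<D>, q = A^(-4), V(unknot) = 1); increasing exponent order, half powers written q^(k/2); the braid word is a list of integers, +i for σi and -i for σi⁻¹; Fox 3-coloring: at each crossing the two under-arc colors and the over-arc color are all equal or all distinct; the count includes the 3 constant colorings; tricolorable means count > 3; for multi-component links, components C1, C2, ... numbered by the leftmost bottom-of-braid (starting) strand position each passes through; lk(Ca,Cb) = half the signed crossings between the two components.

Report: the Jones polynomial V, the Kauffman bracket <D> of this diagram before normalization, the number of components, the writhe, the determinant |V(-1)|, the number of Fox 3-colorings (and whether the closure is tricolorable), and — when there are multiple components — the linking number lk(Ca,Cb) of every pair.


Jones polynomial: V(q) = -q^-4 + q^-3 + q^-1
<D> = A^-8 + 1 - A^4; writhe -4
components 1, writhe -4 (8 crossings)
3-colorings: 9 of 3^8, det 3 — tricolorable
note: the span of V is 3, forcing >= 3 crossings in any diagram


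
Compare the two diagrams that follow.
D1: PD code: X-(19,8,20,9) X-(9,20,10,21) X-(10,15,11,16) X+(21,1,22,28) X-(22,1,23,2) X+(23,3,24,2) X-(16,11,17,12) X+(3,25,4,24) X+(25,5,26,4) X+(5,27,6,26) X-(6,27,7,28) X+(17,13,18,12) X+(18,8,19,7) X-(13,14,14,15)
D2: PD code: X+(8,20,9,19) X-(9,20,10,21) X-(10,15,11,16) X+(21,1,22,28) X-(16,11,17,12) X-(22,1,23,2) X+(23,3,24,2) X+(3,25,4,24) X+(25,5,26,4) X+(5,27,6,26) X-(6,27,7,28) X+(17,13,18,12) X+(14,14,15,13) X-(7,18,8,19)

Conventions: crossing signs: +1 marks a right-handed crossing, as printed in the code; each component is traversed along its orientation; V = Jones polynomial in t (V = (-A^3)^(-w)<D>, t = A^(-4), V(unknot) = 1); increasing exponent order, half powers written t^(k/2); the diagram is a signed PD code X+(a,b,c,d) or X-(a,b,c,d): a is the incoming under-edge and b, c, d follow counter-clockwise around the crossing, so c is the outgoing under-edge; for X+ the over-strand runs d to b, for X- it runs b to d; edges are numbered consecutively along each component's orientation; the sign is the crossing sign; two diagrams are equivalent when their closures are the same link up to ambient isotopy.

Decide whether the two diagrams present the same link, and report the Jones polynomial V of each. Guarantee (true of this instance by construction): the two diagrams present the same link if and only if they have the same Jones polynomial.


equivalent: yes
V(D1) = t + t^3 - t^4  (w 0, c 14, <D> = -A^-16 + A^-12 + A^-4)
V(D2) = t + t^3 - t^4  [14 crossings, <D> = -A^-10 + A^-6 + A^2, w = +2]
key observation: from 14 to 14 crossings by R-moves: one link, two diagrams


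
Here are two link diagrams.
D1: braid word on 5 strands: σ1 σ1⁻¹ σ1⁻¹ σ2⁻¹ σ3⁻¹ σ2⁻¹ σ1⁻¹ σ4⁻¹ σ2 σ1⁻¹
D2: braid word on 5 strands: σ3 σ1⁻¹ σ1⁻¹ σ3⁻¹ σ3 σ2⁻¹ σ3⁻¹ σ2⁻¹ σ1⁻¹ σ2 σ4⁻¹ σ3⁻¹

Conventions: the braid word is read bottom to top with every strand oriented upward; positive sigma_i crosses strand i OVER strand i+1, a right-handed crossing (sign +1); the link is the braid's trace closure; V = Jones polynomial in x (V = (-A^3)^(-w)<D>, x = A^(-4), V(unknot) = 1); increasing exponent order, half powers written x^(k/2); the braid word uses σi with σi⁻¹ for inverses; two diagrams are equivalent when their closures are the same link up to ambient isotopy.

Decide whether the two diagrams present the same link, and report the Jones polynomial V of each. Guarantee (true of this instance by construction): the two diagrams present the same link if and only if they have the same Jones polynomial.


equivalent: yes
V(D1) = -x^-6 + x^-5 - x^-4 + 2x^-3 - x^-2 + x^-1  (w -6, c 10, <D> = A^-14 - A^-10 + 2A^-6 - A^-2 + A^2 - A^6)
D2 (bracket A^-14 - A^-10 + 2A^-6 - A^-2 + A^2 - A^6; 12 crossings at w = -6): V = -x^-6 + x^-5 - x^-4 + 2x^-3 - x^-2 + x^-1
why: all 2 diagrams share one V(x), hence one class


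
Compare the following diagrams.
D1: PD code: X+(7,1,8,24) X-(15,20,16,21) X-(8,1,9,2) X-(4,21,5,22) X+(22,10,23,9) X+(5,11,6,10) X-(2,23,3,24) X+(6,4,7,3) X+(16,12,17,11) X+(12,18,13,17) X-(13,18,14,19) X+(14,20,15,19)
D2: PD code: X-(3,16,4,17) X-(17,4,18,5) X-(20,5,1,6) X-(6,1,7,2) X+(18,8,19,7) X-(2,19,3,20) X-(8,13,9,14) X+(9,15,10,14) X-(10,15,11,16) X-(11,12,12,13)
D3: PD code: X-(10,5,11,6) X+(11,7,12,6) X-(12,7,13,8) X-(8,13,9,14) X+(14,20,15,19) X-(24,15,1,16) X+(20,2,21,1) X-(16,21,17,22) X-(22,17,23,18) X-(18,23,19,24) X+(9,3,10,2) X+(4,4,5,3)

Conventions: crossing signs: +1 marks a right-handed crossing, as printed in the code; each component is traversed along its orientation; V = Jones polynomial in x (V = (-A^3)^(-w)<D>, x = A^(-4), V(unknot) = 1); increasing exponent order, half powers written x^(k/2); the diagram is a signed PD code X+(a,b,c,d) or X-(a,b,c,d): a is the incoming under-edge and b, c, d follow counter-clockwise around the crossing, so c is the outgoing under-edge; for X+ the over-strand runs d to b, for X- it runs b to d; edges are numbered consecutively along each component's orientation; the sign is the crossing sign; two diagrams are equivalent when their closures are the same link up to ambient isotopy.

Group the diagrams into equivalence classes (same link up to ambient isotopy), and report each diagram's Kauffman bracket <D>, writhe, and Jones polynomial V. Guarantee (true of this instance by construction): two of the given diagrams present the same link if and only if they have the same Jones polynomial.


classes: {D1} | {D2} | {D3}
V(D1) = 1  [12 crossings, <D> = A^6, w = +2]
V(D2) = -x^-6 + x^-5 - x^-4 + 2x^-3 - x^-2 + x^-1  [10 crossings, <D> = A^-14 - A^-10 + 2A^-6 - A^-2 + A^2 - A^6, w = -6]
V(D3) = x^-5 - 2x^-4 + 2x^-3 - 2x^-2 + 2x^-1 - 1 + x  (w -2, c 12, <D> = A^-10 - A^-6 + 2A^-2 - 2A^2 + 2A^6 - 2A^10 + A^14)
insight: 3 values of V(x) split the 3 diagrams


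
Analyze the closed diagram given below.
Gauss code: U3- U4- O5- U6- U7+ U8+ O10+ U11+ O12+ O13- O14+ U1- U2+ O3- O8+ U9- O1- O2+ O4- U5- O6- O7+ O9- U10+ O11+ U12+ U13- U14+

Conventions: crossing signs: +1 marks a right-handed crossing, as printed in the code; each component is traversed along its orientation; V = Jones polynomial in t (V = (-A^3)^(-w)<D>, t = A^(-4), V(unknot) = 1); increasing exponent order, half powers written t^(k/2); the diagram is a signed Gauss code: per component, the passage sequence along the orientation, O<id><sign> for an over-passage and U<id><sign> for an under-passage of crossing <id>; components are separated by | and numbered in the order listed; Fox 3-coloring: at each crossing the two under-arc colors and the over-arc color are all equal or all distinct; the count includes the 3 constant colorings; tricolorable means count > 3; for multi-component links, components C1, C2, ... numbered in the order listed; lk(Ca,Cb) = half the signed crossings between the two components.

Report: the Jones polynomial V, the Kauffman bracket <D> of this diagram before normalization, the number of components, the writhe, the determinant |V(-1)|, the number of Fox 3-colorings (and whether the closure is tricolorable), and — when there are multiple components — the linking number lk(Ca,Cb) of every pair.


Jones polynomial: V(t) = -t^-3 + 2t^-2 - 2t^-1 + 3 - 2t + 2t^2 - t^3
<D> = -A^-12 + 2A^-8 - 2A^-4 + 3 - 2A^4 + 2A^8 - A^12; writhe 0
components 1, writhe 0 (14 crossings)
3-colorings: 3 of 3^14, det 13 — not tricolorable
note: w = 0 (over 14 crossings) is diagram-only; (-A^3)^(0) removes it from V


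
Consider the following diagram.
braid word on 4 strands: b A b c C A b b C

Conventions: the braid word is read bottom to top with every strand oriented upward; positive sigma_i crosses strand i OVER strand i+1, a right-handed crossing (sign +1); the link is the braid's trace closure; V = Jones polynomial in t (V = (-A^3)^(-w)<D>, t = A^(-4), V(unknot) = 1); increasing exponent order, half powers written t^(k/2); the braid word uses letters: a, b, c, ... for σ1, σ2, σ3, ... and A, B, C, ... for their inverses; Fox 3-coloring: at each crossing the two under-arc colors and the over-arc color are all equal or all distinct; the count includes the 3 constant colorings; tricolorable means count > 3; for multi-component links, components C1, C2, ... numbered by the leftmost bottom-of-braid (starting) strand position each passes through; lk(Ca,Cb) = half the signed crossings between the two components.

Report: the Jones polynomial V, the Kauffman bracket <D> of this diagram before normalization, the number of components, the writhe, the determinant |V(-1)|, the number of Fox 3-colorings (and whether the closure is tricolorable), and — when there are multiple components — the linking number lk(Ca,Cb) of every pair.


Jones polynomial: V(t) = t^-1 - 1 + 2t - 2t^2 + 2t^3 - 2t^4 + t^5
<D> = -A^-17 + 2A^-13 - 2A^-9 + 2A^-5 - 2A^-1 + A^3 - A^7; writhe +1
components 1, writhe +1 (9 crossings)
3-colorings: 3 of 3^9, det 11 — not tricolorable
note: V spans 6 powers of t: at least 6 crossings in any diagram


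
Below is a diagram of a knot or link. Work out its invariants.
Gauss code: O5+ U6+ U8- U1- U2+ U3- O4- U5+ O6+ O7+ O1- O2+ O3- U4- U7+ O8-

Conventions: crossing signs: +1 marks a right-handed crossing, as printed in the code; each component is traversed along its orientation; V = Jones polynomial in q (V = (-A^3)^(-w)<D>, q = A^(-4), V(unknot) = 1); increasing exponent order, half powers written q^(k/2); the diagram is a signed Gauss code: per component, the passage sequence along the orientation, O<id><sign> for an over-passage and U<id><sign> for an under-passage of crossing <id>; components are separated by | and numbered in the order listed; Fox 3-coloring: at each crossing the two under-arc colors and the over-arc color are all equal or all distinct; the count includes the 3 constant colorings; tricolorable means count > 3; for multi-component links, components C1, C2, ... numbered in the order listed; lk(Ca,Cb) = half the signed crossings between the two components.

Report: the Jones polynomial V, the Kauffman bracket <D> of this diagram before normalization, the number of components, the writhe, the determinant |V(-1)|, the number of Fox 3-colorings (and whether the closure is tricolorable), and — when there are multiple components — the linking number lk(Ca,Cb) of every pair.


V(q) = q^-2 - q^-1 + 1 - q + q^2
bracket: A^-8 - A^-4 + 1 - A^4 + A^8, w = 0
1 component, writhe 0, over 8 crossings
det 5, colorings 3 of 3^8 — not tricolorable
observation: V is palindromic (span 4, det 5): q -> 1/q fixes it; necessary, not sufficient, for amphichirality


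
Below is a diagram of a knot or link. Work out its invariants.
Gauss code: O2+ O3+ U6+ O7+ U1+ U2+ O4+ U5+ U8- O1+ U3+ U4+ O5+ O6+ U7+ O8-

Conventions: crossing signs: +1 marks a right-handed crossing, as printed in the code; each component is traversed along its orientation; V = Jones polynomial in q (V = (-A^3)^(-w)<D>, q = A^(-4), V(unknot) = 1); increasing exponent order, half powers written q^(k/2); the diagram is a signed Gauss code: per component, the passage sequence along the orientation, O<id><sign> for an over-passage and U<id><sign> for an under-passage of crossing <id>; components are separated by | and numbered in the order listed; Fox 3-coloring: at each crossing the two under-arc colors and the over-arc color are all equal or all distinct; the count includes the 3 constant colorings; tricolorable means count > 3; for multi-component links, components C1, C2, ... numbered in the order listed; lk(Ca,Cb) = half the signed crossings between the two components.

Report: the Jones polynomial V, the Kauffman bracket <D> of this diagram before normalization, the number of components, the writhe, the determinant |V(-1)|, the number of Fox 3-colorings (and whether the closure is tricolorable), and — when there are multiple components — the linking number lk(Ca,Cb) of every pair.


V = q^2 + 2q^4 - 2q^5 + q^6 - 2q^7 + q^8
<D> = A^-14 - 2A^-10 + A^-6 - 2A^-2 + 2A^2 + A^10 (w = +6)
1 component over 8 crossings, w = +6
27 Fox colorings among 3^8, |V(-1)| = 9: tricolorable
why: w = +6 (over 8 crossings) is diagram-only; (-A^3)^(-6) removes it from V


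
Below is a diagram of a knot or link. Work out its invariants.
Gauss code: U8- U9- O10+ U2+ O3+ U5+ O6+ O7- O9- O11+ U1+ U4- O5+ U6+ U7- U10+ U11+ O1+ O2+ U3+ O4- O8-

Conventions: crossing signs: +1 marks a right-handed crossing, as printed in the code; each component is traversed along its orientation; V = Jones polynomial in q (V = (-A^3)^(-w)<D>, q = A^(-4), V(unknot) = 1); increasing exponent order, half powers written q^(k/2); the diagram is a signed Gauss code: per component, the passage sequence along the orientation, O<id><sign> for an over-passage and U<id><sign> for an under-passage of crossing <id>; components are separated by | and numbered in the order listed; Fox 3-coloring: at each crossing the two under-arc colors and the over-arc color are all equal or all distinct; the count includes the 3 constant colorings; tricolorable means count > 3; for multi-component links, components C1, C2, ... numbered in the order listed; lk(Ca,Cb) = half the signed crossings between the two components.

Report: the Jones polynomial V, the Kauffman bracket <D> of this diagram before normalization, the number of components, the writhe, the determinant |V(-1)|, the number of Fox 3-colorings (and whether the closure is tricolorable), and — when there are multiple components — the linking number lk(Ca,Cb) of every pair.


Jones polynomial: V(q) = 2q - 2q^2 + 3q^3 - 3q^4 + 2q^5 - 2q^6 + q^7
<D> = -A^-19 + 2A^-15 - 2A^-11 + 3A^-7 - 3A^-3 + 2A - 2A^5; writhe +3
components 1, writhe +3 (11 crossings)
3-colorings: 9 of 3^11, det 15 — tricolorable
note: w = +3 shifts under R1 moves; the (-A^3)^(-3) factor cancels that in V


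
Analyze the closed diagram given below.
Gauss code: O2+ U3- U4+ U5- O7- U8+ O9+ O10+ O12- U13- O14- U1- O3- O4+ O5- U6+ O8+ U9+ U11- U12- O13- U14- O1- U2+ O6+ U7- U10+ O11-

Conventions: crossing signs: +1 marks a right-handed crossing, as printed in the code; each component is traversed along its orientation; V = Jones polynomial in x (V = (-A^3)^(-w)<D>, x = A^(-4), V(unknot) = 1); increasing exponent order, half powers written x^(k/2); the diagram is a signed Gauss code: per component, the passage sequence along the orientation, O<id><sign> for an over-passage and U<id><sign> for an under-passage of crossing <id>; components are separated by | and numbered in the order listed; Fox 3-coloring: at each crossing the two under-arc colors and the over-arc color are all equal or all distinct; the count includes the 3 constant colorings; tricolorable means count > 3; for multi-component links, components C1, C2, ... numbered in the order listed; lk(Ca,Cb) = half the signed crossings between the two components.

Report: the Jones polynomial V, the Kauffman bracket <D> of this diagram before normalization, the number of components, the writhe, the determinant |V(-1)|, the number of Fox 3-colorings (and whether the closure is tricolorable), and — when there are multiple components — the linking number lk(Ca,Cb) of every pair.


V(x) = x^-7 - 4x^-6 + 7x^-5 - 11x^-4 + 14x^-3 - 14x^-2 + 14x^-1 - 10 + 7x - 4x^2 + x^3
bracket: A^-18 - 4A^-14 + 7A^-10 - 10A^-6 + 14A^-2 - 14A^2 + 14A^6 - 11A^10 + 7A^14 - 4A^18 + A^22, w = -2
1 component, writhe -2, over 14 crossings
det 87, colorings 9 of 3^14 — tricolorable
observation: the span of V is 10, forcing >= 10 crossings in any diagram


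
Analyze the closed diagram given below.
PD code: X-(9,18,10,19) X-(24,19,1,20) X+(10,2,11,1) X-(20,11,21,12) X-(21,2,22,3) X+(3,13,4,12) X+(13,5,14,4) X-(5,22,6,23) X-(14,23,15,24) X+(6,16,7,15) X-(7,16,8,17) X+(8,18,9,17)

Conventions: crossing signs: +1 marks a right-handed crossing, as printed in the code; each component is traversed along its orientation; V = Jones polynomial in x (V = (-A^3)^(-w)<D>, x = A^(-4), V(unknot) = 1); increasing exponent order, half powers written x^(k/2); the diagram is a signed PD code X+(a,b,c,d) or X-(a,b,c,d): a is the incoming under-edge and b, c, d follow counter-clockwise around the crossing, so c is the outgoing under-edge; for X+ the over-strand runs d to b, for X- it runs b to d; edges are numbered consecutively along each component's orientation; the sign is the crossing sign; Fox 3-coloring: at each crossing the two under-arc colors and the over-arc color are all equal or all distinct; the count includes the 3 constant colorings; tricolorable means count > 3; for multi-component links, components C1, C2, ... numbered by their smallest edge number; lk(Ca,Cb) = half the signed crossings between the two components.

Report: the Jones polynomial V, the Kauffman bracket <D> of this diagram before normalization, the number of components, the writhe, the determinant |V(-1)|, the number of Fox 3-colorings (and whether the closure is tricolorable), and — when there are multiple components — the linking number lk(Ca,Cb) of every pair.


V(x) = -x^-5 + x^-4 - x^-3 + 2x^-2 - x^-1 + 2 - x
bracket: -A^-10 + 2A^-6 - A^-2 + 2A^2 - A^6 + A^10 - A^14, w = -2
1 component, writhe -2, over 12 crossings
det 9, colorings 9 of 3^12 — tricolorable
observation: w = -2 (over 12 crossings) is diagram-only; (-A^3)^(2) removes it from V


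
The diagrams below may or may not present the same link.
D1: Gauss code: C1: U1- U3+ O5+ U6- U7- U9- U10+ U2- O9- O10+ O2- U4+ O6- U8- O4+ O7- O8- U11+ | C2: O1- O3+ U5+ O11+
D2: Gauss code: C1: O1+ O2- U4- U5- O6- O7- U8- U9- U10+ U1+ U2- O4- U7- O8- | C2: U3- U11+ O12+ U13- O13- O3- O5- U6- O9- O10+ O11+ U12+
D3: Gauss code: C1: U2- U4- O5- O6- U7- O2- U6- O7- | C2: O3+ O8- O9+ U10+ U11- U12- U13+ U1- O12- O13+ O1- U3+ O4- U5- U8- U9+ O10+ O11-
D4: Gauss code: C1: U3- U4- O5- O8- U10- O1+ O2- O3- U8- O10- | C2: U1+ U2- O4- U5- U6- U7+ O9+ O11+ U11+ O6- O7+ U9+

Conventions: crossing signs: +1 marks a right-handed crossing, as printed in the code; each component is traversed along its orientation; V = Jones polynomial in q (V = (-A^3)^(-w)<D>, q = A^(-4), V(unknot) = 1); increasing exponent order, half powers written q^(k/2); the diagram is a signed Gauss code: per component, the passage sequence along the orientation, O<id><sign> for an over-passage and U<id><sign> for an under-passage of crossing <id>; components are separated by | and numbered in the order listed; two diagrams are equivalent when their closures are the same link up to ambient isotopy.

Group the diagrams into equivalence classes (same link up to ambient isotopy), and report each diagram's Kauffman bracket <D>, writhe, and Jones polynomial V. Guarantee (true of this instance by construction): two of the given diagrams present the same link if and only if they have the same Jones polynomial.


grouping into links: {D1} | {D2, D3, D4}
V(D1) = -q^(1/2) - q^(5/2)  (w -1, c 11, <D> = A^-13 + A^-5)
V(D2) = q^(-13/2) - q^(-11/2) + q^(-9/2) - 2q^(-7/2) - q^(-3/2)  (w -5, c 13, <D> = A^-9 + 2A^-1 - A^3 + A^7 - A^11)
V(D3) = q^(-13/2) - q^(-11/2) + q^(-9/2) - 2q^(-7/2) - q^(-3/2)  (w -5, c 13, <D> = A^-9 + 2A^-1 - A^3 + A^7 - A^11)
V(D4) = q^(-13/2) - q^(-11/2) + q^(-9/2) - 2q^(-7/2) - q^(-3/2)  (w -3, c 11, <D> = A^-3 + 2A^5 - A^9 + A^13 - A^17)
why: 2 classes among 4 diagrams; unequal V(q) rules out equality


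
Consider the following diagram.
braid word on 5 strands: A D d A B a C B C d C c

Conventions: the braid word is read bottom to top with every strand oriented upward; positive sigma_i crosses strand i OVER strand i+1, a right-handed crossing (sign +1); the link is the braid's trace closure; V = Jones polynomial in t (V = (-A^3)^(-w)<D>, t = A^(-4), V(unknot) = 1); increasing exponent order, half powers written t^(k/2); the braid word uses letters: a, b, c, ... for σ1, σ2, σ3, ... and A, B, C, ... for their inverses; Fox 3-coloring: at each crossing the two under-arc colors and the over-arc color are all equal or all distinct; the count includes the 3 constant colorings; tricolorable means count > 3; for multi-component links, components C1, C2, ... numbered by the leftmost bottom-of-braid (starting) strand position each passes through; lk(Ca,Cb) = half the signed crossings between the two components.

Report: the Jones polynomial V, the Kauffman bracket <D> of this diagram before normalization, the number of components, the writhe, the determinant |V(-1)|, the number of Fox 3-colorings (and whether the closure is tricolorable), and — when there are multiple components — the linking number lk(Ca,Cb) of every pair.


V = -t^-6 + t^-5 - t^-4 + 2t^-3 - t^-2 + t^-1
<D> = A^-8 - A^-4 + 2 - A^4 + A^8 - A^12 (w = -4)
1 component over 12 crossings, w = -4
3 Fox colorings among 3^12, |V(-1)| = 7: not tricolorable
why: w = -4 shifts under R1 moves; the (-A^3)^(4) factor cancels that in V


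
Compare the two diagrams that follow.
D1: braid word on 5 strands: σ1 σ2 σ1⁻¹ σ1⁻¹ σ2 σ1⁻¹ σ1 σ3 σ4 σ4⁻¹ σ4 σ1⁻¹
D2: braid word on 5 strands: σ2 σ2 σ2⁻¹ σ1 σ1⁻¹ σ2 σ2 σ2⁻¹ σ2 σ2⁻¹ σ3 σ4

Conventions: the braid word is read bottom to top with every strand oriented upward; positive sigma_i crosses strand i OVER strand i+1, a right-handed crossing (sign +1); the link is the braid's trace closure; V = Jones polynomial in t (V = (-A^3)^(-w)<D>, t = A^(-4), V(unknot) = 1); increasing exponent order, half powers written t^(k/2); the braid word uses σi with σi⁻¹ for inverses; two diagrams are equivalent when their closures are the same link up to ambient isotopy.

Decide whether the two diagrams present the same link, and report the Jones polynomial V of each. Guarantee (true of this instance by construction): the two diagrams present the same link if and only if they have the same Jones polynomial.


equivalent: no
D1 (bracket A^-2 + 2A^6 + A^14; 12 crossings at w = +2): V = t^-2 + 2 + t^2
V(D2) = 1 + t + t^2 + t^3  (w +4, c 12, <D> = 1 + A^4 + A^8 + A^12)
key observation: 2 classes among 2 diagrams; unequal V(t) rules out equality


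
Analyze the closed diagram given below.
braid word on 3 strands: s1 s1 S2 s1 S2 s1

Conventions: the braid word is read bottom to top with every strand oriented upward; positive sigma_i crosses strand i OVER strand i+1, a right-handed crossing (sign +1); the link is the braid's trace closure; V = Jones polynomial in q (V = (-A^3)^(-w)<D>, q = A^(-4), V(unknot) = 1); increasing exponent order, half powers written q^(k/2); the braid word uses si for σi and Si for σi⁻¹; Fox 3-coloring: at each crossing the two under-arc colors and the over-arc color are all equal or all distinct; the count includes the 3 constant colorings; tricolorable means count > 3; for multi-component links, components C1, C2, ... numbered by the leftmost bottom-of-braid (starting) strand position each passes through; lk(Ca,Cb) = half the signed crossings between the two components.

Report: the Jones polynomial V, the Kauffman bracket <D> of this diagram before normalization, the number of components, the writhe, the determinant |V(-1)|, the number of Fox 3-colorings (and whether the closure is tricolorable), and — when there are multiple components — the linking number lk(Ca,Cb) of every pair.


Jones polynomial: V(q) = q^-1 - 1 + 2q - 2q^2 + 2q^3 - 2q^4 + q^5
<D> = A^-14 - 2A^-10 + 2A^-6 - 2A^-2 + 2A^2 - A^6 + A^10; writhe +2
components 1, writhe +2 (6 crossings)
3-colorings: 3 of 3^6, det 11 — not tricolorable
note: V spans 6 powers of q: at least 6 crossings in any diagram


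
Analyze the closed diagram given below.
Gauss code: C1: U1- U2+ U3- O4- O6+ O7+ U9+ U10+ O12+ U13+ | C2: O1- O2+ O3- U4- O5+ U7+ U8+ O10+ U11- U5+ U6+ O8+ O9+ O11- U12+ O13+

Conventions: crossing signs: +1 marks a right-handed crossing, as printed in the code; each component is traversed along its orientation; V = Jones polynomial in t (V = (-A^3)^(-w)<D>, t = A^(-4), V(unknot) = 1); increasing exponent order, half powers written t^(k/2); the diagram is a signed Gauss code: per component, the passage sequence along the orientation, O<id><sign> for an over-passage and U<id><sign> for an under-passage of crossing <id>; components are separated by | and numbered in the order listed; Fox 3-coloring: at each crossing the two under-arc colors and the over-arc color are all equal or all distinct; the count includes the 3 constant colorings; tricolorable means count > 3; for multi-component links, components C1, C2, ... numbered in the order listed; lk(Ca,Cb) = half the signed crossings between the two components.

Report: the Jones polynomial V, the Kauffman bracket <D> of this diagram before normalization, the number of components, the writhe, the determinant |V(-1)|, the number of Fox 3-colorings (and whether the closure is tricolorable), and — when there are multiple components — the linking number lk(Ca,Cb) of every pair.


V(t) = -t^(3/2) - t^(7/2) + t^(9/2) - t^(11/2)
bracket: A^-7 - A^-3 + A + A^9, w = +5
2 components, writhe +5, over 13 crossings
lk(C1,C2) = +2
det 4, colorings 3 of 3^13 — not tricolorable
observation: summing lk over 1 pair gives +2


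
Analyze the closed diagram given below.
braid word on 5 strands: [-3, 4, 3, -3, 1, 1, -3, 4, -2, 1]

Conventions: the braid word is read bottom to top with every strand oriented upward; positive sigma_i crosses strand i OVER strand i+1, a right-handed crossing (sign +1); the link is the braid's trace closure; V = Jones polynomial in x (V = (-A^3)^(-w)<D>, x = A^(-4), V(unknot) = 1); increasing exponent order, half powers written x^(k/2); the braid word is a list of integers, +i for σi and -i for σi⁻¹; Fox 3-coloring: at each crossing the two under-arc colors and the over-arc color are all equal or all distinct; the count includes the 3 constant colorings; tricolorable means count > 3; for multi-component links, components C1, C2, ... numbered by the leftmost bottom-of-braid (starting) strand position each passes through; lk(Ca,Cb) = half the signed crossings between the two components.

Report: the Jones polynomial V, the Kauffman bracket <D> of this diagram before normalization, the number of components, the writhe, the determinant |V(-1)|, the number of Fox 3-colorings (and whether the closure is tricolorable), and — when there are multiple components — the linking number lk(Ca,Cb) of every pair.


V = x^-1 - 1 + 2x - 3x^2 + 3x^3 - 2x^4 + 2x^5 - x^6
<D> = -A^-18 + 2A^-14 - 2A^-10 + 3A^-6 - 3A^-2 + 2A^2 - A^6 + A^10 (w = +2)
1 component over 10 crossings, w = +2
9 Fox colorings among 3^10, |V(-1)| = 15: tricolorable
why: V spans 7 powers of x: at least 7 crossings in any diagram
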